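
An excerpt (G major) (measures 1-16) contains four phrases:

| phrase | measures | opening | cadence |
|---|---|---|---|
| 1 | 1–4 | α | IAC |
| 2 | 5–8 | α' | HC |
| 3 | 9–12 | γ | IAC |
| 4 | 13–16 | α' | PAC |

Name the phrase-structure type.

contrasting double period

Four phrases in two halves: the first half (mm. 1–8) ends with a half cadence, the second (mm. 9–16) with a perfect authentic cadence — a large antecedent–consequent pair, i.e. a double period.
Phrase 3 begins with different material from phrase 1, making it contrasting.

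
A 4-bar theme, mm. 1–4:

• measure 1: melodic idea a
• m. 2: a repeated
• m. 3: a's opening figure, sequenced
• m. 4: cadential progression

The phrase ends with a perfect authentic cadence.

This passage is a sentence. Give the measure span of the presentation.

The presentation of a sentence is the basic idea (m. 1) plus its repetition (measure 2); the presentation is therefore bars 1-2.

measures 1–2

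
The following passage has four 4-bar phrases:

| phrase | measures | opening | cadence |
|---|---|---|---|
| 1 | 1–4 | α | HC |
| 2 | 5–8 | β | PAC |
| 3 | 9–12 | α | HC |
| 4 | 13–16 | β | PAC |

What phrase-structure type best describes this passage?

The cadence pattern HC–PAC–HC–PAC is weak–strong twice, and phrases 3–4 restate phrases 1–2: a period heard twice, not a double period (which would end weakly at phrase 2).

repeated period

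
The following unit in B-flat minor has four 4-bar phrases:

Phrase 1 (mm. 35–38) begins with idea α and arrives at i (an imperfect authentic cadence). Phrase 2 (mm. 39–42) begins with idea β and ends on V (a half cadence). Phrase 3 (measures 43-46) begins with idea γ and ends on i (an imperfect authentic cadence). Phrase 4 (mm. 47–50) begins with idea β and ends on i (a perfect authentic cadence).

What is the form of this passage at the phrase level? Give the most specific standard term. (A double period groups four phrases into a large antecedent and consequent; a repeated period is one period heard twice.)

contrasting double period

Four phrases in two halves: the first half (measures 35–42) ends with a half cadence, the second (bars 43-50) with a perfect authentic cadence — a large antecedent–consequent pair, i.e. a double period.
Phrase 3 begins with different material from phrase 1, making it contrasting.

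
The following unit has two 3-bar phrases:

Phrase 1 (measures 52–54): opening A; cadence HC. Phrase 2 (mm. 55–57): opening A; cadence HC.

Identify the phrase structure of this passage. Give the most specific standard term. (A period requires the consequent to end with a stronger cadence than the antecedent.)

repeated phrase

Both phrases have the same opening (A) and the same cadence (half cadence): the second is a restatement, not a consequent, so this is a repeated phrase rather than a period.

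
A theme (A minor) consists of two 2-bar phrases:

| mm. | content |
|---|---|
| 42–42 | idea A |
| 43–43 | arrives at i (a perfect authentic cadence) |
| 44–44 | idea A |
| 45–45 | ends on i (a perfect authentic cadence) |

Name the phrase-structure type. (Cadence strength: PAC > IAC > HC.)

Both phrases have the same opening (A) and the same cadence (perfect authentic cadence): the second is a restatement, not a consequent, so this is a repeated phrase rather than a period.

repeated phrase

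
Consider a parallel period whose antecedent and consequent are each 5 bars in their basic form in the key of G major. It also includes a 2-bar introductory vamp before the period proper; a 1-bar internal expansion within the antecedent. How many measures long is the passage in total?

13 measures

Basic parallel period: 5 + 5 = 10 bars.
10 (basic form) + 2 (introduction) + 1 (internal expansion) = 13.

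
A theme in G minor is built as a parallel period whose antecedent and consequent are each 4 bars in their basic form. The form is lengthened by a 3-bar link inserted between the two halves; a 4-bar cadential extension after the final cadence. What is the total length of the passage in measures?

15 measures

Basic parallel period: 4 + 4 = 8 bars.
8 (basic form) + 3 (link) + 4 (cadential extension) = 15.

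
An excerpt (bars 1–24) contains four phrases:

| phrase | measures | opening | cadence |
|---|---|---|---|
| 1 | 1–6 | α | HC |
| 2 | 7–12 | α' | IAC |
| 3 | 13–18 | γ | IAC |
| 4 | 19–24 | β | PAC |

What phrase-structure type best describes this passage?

contrasting double period

Four phrases in two halves: the first half (measures 1-12) ends with an imperfect authentic cadence, the second (measures 13–24) with a perfect authentic cadence — a large antecedent–consequent pair, i.e. a double period.
Phrase 3 begins with different material from phrase 1, making it contrasting.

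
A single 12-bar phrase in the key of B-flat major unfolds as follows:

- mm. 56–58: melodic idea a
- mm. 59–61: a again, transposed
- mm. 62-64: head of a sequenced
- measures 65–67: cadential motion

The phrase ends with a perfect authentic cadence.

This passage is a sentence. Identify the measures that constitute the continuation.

After the presentation (measures 56–61), the continuation covers the fragmentation through the cadence: bars 62-67.

measures 62–67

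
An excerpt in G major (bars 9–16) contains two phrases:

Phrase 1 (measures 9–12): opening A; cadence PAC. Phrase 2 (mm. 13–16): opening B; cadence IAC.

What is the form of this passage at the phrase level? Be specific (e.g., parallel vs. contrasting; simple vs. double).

phrase group

The second phrase closes with an imperfect authentic cadence, which is not stronger than the first phrase's perfect authentic cadence; without a weak→strong cadential pair there is no antecedent–consequent relationship, so this is a phrase group rather than a period.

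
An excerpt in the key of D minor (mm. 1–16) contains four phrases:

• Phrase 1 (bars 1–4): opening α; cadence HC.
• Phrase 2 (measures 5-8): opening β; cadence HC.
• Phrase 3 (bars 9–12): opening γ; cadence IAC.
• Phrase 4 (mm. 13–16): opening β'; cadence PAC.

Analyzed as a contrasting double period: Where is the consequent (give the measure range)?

measures 9–16

In a double period the four phrases pair into a large antecedent (phrases 1–2, ending half cadence) and a large consequent (phrases 3–4, ending perfect authentic cadence). The consequent spans bars 9-16.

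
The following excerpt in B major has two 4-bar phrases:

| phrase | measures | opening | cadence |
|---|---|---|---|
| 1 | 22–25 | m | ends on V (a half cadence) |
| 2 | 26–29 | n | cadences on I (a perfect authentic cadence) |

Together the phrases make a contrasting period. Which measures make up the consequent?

The phrase ending with the weaker cadence (half cadence) is the antecedent; the one ending more conclusively (perfect authentic cadence) is the consequent. The consequent is measures 26–29.

measures 26–29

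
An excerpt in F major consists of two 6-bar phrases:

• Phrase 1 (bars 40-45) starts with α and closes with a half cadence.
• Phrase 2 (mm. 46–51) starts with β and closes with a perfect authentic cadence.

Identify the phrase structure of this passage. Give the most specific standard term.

Phrase 1 ends with a half cadence (weaker) and phrase 2 with a perfect authentic cadence (stronger): antecedent + consequent = a period.
The two phrases open with different material (α / β), so the period is contrasting.

contrasting period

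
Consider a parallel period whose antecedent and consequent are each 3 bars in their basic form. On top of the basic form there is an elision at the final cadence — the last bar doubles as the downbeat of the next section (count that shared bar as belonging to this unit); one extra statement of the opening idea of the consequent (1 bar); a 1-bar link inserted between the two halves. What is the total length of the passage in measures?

8 measures

Basic parallel period: 3 + 3 = 6 bars.
6 (basic form) + 1 (extra statement) + 1 (link) = 8.
The elision shares a bar with the next section but does not change this unit's count.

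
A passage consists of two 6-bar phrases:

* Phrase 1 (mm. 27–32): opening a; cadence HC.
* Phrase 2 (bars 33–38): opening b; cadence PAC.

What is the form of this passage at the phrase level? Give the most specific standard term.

Phrase 1 ends with a half cadence (weaker) and phrase 2 with a perfect authentic cadence (stronger): antecedent + consequent = a period.
The two phrases open with different material (a / b), so the period is contrasting.

contrasting period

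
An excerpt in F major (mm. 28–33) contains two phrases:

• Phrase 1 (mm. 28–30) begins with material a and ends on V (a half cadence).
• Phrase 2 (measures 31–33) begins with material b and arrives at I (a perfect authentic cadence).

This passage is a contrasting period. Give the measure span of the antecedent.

The antecedent is the phrase ending with the weaker cadence (half cadence, phrase 1) and the consequent the one ending more conclusively (perfect authentic cadence, phrase 2); the antecedent is measures 28–30.

measures 28–30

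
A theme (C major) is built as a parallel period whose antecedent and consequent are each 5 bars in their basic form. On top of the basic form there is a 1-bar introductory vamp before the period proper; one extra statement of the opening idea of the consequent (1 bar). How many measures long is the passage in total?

Basic parallel period: 5 + 5 = 10 bars.
10 (basic form) + 1 (introduction) + 1 (extra statement) = 12.

12 measures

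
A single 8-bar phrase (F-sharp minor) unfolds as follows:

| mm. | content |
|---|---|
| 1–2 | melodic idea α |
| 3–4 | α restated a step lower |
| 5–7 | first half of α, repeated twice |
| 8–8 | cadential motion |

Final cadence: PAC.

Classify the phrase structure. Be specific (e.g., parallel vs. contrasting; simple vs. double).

Basic idea (mm. 1-2) + its repetition (mm. 3-4) form the presentation; fragmentation and cadence (bars 5-8) form the continuation — the 8-bar whole is a sentence.

sentence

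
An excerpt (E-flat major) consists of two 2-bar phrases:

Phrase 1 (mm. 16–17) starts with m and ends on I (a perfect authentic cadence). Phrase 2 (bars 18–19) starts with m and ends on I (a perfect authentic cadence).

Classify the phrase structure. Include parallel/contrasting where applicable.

repeated phrase

Both phrases have the same opening (m) and the same cadence (perfect authentic cadence): the second is a restatement, not a consequent, so this is a repeated phrase rather than a period.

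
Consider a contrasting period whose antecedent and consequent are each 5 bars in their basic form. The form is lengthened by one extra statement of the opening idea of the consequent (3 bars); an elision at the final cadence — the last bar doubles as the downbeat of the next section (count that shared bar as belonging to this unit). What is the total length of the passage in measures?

Basic contrasting period: 5 + 5 = 10 bars.
10 (basic form) + 3 (extra statement) = 13.
The elision shares a bar with the next section but does not change this unit's count.

13 measures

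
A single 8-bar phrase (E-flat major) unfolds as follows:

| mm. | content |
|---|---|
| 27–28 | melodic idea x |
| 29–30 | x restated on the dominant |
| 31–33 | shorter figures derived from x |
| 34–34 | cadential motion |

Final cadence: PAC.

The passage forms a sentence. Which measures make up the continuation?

After the presentation (bars 27–30), the continuation covers the fragmentation through the cadence: bars 31-34.

measures 31–34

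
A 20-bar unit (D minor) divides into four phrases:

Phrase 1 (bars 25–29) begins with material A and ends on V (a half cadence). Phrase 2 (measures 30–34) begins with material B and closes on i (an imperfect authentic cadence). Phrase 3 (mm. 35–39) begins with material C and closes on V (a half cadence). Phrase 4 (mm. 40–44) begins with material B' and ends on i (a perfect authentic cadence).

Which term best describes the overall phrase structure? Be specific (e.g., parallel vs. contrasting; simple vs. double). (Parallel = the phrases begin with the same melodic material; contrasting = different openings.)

contrasting double period

Four phrases in two halves: the first half (mm. 25–34) ends with an imperfect authentic cadence, the second (measures 35–44) with a perfect authentic cadence — a large antecedent–consequent pair, i.e. a double period.
Phrase 3 begins with different material from phrase 1, making it contrasting.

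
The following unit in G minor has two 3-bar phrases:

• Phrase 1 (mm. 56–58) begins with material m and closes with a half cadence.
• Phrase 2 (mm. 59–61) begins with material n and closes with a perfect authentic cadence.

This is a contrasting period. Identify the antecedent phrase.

The phrase ending with the weaker cadence (half cadence) is the antecedent; the one ending more conclusively (perfect authentic cadence) is the consequent. The antecedent is phrase 1.

phrase 1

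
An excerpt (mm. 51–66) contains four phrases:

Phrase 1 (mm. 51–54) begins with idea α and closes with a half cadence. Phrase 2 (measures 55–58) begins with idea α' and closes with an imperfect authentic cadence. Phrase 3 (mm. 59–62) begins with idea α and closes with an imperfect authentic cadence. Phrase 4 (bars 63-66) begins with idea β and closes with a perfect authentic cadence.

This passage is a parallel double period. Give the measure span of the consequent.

In a double period the four phrases pair into a large antecedent (phrases 1–2, ending imperfect authentic cadence) and a large consequent (phrases 3–4, ending perfect authentic cadence). The consequent spans bars 59-66.

measures 59–66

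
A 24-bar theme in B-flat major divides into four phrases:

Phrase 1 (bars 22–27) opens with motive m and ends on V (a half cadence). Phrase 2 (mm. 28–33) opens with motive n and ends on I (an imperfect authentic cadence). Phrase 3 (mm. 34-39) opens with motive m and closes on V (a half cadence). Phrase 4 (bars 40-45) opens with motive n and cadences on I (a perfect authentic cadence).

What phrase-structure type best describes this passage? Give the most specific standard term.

Four phrases in two halves: the first half (mm. 22–33) ends with an imperfect authentic cadence, the second (measures 34–45) with a perfect authentic cadence — a large antecedent–consequent pair, i.e. a double period.
Phrase 3 begins with the same material as phrase 1, making it parallel.

parallel double period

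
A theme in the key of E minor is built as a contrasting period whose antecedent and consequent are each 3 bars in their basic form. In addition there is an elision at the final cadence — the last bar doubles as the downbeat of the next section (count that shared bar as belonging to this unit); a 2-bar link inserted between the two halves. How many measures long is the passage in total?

Basic contrasting period: 3 + 3 = 6 bars.
6 (basic form) + 2 (link) = 8.
The elision shares a bar with the next section but does not change this unit's count.

8 measures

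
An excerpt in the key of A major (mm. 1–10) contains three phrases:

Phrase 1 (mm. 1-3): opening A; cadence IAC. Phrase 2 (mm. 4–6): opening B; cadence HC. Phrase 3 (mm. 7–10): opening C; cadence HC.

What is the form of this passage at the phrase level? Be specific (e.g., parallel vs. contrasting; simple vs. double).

phrase group

The final phrase closes with a half cadence, which is not stronger than the preceding half cadence; the 3 phrases lack an overall antecedent–consequent design and so form a phrase group.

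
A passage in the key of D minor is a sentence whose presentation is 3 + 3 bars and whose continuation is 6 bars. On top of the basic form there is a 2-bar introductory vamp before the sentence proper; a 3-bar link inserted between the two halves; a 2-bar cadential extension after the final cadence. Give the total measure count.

Basic sentence: 3 + 3 + 6 = 12 bars.
12 (basic form) + 2 (introduction) + 3 (link) + 2 (cadential extension) = 19.

19 measures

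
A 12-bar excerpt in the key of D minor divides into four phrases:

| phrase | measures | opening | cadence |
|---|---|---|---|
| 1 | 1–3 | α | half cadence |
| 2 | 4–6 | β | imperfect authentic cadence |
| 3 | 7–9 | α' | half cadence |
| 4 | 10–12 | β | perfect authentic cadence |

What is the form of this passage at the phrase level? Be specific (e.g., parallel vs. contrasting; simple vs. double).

parallel double period

Four phrases in two halves: the first half (measures 1–6) ends with an imperfect authentic cadence, the second (mm. 7-12) with a perfect authentic cadence — a large antecedent–consequent pair, i.e. a double period.
Phrase 3 begins with the same material as phrase 1, making it parallel.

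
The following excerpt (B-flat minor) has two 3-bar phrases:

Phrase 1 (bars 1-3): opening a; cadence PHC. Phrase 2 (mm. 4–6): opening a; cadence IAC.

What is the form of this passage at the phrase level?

parallel period

Phrase 1 ends with a Phrygian half cadence (weaker) and phrase 2 with an imperfect authentic cadence (stronger): antecedent + consequent = a period.
The two phrases open with the same material (a / a), so the period is parallel.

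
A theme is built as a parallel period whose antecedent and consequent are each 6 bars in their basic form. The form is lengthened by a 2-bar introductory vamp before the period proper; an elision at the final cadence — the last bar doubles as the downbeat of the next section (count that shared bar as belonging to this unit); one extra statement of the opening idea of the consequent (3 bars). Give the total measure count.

17 measures

Basic parallel period: 6 + 6 = 12 bars.
12 (basic form) + 2 (introduction) + 3 (extra statement) = 17.
The elision shares a bar with the next section but does not change this unit's count.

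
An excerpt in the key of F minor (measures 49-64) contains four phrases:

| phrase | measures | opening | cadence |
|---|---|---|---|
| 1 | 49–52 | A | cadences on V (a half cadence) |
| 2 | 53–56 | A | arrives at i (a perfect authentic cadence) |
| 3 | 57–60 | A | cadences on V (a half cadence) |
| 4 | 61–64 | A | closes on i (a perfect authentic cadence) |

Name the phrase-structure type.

The cadence pattern HC–PAC–HC–PAC is weak–strong twice, and phrases 3–4 restate phrases 1–2: a period heard twice, not a double period (which would end weakly at phrase 2).

repeated period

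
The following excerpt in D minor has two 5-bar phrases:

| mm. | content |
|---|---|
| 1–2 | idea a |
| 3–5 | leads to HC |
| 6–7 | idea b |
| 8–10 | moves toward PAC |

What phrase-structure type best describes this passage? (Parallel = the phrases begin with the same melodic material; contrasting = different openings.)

contrasting period

Phrase 1 ends with a half cadence (weaker) and phrase 2 with a perfect authentic cadence (stronger): antecedent + consequent = a period.
The two phrases open with different material (a / b), so the period is contrasting.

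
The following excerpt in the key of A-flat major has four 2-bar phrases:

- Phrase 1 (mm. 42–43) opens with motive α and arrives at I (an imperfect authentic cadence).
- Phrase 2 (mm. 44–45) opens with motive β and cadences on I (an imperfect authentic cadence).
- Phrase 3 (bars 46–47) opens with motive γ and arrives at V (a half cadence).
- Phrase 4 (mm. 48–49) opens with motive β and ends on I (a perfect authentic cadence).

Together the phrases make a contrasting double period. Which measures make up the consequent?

measures 46–49

In a double period the first pair of phrases (ending imperfect authentic cadence) is the large antecedent and the second pair (ending perfect authentic cadence) is the large consequent; the consequent is measures 46–49.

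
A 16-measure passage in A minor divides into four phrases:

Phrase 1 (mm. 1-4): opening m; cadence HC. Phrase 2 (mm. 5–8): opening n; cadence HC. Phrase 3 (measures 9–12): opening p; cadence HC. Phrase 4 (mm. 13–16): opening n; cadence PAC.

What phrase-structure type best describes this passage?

Four phrases in two halves: the first half (mm. 1–8) ends with a half cadence, the second (bars 9–16) with a perfect authentic cadence — a large antecedent–consequent pair, i.e. a double period.
Phrase 3 begins with different material from phrase 1, making it contrasting.

contrasting double period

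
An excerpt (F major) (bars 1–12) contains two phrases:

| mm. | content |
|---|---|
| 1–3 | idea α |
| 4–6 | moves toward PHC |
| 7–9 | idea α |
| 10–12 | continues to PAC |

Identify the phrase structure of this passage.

parallel period

Phrase 1 ends with a Phrygian half cadence (weaker) and phrase 2 with a perfect authentic cadence (stronger): antecedent + consequent = a period.
The two phrases open with the same material (α / α), so the period is parallel.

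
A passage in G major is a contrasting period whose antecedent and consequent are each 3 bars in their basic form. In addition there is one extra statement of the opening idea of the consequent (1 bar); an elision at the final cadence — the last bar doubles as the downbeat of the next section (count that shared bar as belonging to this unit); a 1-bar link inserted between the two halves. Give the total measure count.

Basic contrasting period: 3 + 3 = 6 bars.
6 (basic form) + 1 (extra statement) + 1 (link) = 8.
The elision shares a bar with the next section but does not change this unit's count.

8 measures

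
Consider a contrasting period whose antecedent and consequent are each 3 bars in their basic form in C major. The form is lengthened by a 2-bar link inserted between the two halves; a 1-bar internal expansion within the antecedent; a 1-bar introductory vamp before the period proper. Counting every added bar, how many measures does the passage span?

10 measures

Basic contrasting period: 3 + 3 = 6 bars.
6 (basic form) + 2 (link) + 1 (internal expansion) + 1 (introduction) = 10.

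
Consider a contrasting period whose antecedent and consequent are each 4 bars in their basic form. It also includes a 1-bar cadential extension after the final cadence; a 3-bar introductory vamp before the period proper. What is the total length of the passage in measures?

12 measures

Basic contrasting period: 4 + 4 = 8 bars.
8 (basic form) + 1 (cadential extension) + 3 (introduction) = 12.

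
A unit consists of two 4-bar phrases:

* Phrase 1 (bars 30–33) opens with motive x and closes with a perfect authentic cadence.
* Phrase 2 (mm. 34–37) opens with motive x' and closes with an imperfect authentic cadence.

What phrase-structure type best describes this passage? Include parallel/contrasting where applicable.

The second phrase closes with an imperfect authentic cadence, which is not stronger than the first phrase's perfect authentic cadence; without a weak→strong cadential pair there is no antecedent–consequent relationship, so this is a phrase group rather than a period.

phrase group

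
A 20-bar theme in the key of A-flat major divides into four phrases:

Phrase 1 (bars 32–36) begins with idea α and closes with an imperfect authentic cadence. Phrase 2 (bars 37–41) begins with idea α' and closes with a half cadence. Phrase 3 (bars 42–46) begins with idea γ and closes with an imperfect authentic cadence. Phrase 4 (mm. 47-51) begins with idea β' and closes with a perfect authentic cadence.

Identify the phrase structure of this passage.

Four phrases in two halves: the first half (mm. 32–41) ends with a half cadence, the second (mm. 42-51) with a perfect authentic cadence — a large antecedent–consequent pair, i.e. a double period.
Phrase 3 begins with different material from phrase 1, making it contrasting.

contrasting double period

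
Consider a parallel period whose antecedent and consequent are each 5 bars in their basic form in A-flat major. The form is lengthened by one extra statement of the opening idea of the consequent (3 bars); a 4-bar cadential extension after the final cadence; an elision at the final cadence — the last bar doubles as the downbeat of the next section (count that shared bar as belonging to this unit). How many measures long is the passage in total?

Basic parallel period: 5 + 5 = 10 bars.
10 (basic form) + 3 (extra statement) + 4 (cadential extension) = 17.
The elision shares a bar with the next section but does not change this unit's count.

17 measures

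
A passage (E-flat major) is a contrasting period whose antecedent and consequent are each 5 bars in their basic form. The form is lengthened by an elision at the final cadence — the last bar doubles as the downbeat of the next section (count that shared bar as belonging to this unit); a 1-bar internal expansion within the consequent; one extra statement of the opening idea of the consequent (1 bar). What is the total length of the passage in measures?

12 measures

Basic contrasting period: 5 + 5 = 10 bars.
10 (basic form) + 1 (internal expansion) + 1 (extra statement) = 12.
The elision shares a bar with the next section but does not change this unit's count.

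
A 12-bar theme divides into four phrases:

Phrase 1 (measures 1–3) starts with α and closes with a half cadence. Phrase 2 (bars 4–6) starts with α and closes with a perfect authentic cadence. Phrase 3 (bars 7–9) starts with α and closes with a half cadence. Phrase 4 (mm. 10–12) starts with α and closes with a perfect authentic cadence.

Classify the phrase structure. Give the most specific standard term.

The cadence pattern HC–PAC–HC–PAC is weak–strong twice, and phrases 3–4 restate phrases 1–2: a period heard twice, not a double period (which would end weakly at phrase 2).

repeated period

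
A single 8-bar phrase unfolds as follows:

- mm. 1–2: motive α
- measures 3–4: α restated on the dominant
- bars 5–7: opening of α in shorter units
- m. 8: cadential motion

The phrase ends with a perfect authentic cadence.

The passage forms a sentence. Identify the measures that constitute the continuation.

After the presentation (mm. 1–4), the continuation covers the fragmentation through the cadence: mm. 5–8.

measures 5–8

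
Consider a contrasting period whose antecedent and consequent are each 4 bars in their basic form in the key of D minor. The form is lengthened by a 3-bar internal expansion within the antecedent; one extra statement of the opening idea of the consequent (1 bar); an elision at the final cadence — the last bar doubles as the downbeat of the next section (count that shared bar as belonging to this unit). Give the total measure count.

12 measures

Basic contrasting period: 4 + 4 = 8 bars.
8 (basic form) + 3 (internal expansion) + 1 (extra statement) = 12.
The elision shares a bar with the next section but does not change this unit's count.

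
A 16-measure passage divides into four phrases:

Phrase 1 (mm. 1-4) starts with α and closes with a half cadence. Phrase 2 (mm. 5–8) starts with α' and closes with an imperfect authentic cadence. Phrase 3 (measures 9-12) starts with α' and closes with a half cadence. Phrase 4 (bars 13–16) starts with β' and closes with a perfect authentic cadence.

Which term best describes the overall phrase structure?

parallel double period

Four phrases in two halves: the first half (mm. 1-8) ends with an imperfect authentic cadence, the second (measures 9-16) with a perfect authentic cadence — a large antecedent–consequent pair, i.e. a double period.
Phrase 3 begins with the same material as phrase 1, making it parallel.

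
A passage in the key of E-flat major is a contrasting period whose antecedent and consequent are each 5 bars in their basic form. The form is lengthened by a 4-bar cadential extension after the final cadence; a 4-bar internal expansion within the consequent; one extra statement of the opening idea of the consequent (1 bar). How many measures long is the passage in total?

19 measures

Basic contrasting period: 5 + 5 = 10 bars.
10 (basic form) + 4 (cadential extension) + 4 (internal expansion) + 1 (extra statement) = 19.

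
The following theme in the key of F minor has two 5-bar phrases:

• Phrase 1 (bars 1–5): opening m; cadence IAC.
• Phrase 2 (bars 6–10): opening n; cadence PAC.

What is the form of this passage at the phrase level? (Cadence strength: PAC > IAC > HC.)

contrasting period

Phrase 1 ends with an imperfect authentic cadence (weaker) and phrase 2 with a perfect authentic cadence (stronger): antecedent + consequent = a period.
The two phrases open with different material (m / n), so the period is contrasting.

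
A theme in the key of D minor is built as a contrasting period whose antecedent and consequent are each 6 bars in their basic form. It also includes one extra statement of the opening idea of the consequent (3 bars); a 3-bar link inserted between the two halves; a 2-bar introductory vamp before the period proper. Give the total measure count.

Basic contrasting period: 6 + 6 = 12 bars.
12 (basic form) + 3 (extra statement) + 3 (link) + 2 (introduction) = 20.

20 measures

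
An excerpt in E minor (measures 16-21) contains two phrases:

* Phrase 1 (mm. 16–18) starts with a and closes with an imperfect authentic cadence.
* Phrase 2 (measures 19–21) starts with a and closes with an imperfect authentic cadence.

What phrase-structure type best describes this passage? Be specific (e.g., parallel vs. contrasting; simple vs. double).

repeated phrase

Both phrases have the same opening (a) and the same cadence (imperfect authentic cadence): the second is a restatement, not a consequent, so this is a repeated phrase rather than a period.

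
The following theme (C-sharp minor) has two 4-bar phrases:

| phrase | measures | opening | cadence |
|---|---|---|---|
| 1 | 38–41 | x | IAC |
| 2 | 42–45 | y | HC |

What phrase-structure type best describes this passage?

phrase group

The second phrase closes with a half cadence, which is not stronger than the first phrase's imperfect authentic cadence; without a weak→strong cadential pair there is no antecedent–consequent relationship, so this is a phrase group rather than a period.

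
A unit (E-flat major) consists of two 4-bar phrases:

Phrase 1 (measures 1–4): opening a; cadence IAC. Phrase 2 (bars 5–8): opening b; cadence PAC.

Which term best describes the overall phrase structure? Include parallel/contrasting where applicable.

contrasting period

Phrase 1 ends with an imperfect authentic cadence (weaker) and phrase 2 with a perfect authentic cadence (stronger): antecedent + consequent = a period.
The two phrases open with different material (a / b), so the period is contrasting.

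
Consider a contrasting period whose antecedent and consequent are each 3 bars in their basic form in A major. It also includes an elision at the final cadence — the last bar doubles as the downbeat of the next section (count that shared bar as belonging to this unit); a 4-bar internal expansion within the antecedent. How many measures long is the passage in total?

Basic contrasting period: 3 + 3 = 6 bars.
6 (basic form) + 4 (internal expansion) = 10.
The elision shares a bar with the next section but does not change this unit's count.

10 measures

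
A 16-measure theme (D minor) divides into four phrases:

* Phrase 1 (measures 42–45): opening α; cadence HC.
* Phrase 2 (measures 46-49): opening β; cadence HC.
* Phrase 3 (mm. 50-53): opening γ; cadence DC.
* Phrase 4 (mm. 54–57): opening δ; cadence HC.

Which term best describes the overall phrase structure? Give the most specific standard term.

phrase group

Phrase 4 ends with a half cadence, no stronger than phrase 2's half cadence, so the four phrases do not form a double period; nor do phrases 3–4 duplicate 1–2, so it is not a repeated period. With no phrase reaching a conclusive cadence, the passage is a phrase group.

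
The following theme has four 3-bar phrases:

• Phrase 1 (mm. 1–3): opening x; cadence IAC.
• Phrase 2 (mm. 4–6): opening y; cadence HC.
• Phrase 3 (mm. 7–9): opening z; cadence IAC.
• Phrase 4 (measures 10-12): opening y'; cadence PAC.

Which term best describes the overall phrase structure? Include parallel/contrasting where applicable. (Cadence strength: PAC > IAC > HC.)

contrasting double period

Four phrases in two halves: the first half (mm. 1-6) ends with a half cadence, the second (mm. 7–12) with a perfect authentic cadence — a large antecedent–consequent pair, i.e. a double period.
Phrase 3 begins with different material from phrase 1, making it contrasting.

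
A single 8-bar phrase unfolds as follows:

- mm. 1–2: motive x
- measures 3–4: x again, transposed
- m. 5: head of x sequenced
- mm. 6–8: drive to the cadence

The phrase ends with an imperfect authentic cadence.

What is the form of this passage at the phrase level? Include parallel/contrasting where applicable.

sentence

Basic idea (bars 1-2) + its repetition (measures 3–4) form the presentation; fragmentation and cadence (mm. 5–8) form the continuation — the 8-bar whole is a sentence.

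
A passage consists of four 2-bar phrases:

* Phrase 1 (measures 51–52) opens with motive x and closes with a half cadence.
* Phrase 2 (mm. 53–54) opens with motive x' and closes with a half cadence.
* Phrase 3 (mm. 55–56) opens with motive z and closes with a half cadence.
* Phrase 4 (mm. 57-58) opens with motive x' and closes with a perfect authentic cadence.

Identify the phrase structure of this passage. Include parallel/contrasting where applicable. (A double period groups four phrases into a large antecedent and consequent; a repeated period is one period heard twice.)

Four phrases in two halves: the first half (mm. 51–54) ends with a half cadence, the second (measures 55–58) with a perfect authentic cadence — a large antecedent–consequent pair, i.e. a double period.
Phrase 3 begins with different material from phrase 1, making it contrasting.

contrasting double period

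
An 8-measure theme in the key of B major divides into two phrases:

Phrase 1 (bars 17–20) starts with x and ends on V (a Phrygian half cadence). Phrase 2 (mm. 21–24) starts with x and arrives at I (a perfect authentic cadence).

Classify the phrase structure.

Phrase 1 ends with a Phrygian half cadence (weaker) and phrase 2 with a perfect authentic cadence (stronger): antecedent + consequent = a period.
The two phrases open with the same material (x / x), so the period is parallel.

parallel period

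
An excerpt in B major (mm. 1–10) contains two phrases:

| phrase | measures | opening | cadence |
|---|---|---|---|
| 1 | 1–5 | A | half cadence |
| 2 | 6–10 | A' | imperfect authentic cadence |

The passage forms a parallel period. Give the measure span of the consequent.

measures 6–10

The phrase ending with the weaker cadence (half cadence) is the antecedent; the one ending more conclusively (imperfect authentic cadence) is the consequent. The consequent is measures 6–10.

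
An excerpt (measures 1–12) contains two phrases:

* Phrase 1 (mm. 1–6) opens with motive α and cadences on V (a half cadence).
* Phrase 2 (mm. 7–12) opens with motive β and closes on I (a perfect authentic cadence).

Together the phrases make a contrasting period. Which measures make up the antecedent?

The phrase ending with the weaker cadence (half cadence) is the antecedent; the one ending more conclusively (perfect authentic cadence) is the consequent. The antecedent is measures 1–6.

measures 1–6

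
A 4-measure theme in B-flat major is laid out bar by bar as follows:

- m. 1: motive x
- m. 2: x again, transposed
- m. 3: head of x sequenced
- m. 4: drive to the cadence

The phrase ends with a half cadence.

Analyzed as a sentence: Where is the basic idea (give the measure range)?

The presentation of a sentence is the basic idea (m. 1) plus its repetition (m. 2); the basic idea is therefore bar 1.

measures 1–1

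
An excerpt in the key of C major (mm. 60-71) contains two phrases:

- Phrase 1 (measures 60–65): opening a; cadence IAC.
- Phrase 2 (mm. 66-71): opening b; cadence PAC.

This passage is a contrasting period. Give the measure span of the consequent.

The antecedent is the phrase ending with the weaker cadence (imperfect authentic cadence, phrase 1) and the consequent the one ending more conclusively (perfect authentic cadence, phrase 2); the consequent is mm. 66-71.

measures 66–71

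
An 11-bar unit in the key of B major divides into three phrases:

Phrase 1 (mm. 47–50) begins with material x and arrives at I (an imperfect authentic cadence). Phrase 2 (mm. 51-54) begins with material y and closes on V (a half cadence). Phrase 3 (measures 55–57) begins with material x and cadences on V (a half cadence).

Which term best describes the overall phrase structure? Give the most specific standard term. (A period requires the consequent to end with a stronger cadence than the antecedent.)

phrase group

The final phrase closes with a half cadence, which is not stronger than the preceding half cadence; the 3 phrases lack an overall antecedent–consequent design and so form a phrase group.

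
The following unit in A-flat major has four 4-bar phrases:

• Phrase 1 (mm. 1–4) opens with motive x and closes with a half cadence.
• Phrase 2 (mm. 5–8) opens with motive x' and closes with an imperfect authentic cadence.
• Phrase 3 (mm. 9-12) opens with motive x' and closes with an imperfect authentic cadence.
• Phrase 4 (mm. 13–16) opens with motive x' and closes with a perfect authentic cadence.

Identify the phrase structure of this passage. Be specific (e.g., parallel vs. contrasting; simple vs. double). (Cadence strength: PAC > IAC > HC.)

Four phrases in two halves: the first half (measures 1–8) ends with an imperfect authentic cadence, the second (mm. 9-16) with a perfect authentic cadence — a large antecedent–consequent pair, i.e. a double period.
Phrase 3 begins with the same material as phrase 1, making it parallel.

parallel double period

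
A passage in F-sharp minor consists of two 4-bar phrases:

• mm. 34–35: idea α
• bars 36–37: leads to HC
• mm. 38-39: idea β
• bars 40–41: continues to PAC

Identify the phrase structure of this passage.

Phrase 1 ends with a half cadence (weaker) and phrase 2 with a perfect authentic cadence (stronger): antecedent + consequent = a period.
The two phrases open with different material (α / β), so the period is contrasting.

contrasting period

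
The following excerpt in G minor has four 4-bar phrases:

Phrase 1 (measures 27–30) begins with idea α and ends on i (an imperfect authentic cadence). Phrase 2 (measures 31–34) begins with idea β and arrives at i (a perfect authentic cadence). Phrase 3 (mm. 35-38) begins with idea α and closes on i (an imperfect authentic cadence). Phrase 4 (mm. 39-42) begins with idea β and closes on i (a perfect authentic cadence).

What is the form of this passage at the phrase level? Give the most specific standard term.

The cadence pattern IAC–PAC–IAC–PAC is weak–strong twice, and phrases 3–4 restate phrases 1–2: a period heard twice, not a double period (which would end weakly at phrase 2).

repeated period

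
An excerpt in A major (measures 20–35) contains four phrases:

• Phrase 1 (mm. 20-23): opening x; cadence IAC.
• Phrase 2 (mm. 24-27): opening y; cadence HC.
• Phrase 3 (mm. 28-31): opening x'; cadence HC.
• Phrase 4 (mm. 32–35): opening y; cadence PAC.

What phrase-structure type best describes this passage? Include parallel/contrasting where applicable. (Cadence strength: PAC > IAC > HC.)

Four phrases in two halves: the first half (measures 20-27) ends with a half cadence, the second (measures 28–35) with a perfect authentic cadence — a large antecedent–consequent pair, i.e. a double period.
Phrase 3 begins with the same material as phrase 1, making it parallel.

parallel double period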